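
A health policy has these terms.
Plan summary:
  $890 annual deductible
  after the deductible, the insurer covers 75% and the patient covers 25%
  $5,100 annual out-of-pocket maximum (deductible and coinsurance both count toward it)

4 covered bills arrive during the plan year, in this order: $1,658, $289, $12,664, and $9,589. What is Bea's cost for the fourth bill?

Bill 1, $1,658: $890 to deductible, leaving $768; 25% of $768 = $192. Cost to patient: $1,082. OOP to date $1,082.
Bill 2, $289: deductible already satisfied, so patient's share is 25% × $289 = $72.25. Cost to patient: $72.25. OOP to date $1,154.25.
Bill 3, $12,664: 25% coinsurance on $12,664 = $3,166. Patient owes $3,166 (running OOP $4,320.25).
Bill 4, $9,589: deductible already satisfied, so patient's share is 25% × $9,589 = $2,397.25. That would push OOP to $6,717.50, over the $5,100 cap, so patient pays $5,100 − $4,320.25 = $779.75.

$779.75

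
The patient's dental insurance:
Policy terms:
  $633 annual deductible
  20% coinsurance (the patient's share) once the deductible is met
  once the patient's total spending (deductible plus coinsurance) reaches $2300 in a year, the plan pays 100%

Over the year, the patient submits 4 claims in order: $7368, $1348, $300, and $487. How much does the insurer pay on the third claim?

$249.60

#1 ($7368): $633 finishes the deductible; $6735 goes to coinsurance; coinsurance $6735 × 20% = $1347. Patient pays $1980; OOP now $1980. Plan pays $7368 − $1980 = $5388.
#2 ($1348): 20% coinsurance on $1348 = $269.60. Patient owes $269.60 (running OOP $2249.60). Insurer: $1348 − $269.60 = $1078.40.
#3 ($300): 20% coinsurance on $300 = $60. That would push OOP to $2309.60, over the $2300 cap, so patient pays $2300 − $2249.60 = $50.40. Insurer: $300 − $50.40 = $249.60.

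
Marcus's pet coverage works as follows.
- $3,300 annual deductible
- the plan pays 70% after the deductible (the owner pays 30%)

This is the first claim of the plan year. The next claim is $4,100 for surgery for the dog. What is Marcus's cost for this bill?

Nothing has been paid toward the $3,300 deductible, so the first $3,300 of this charge is applied there.
After the $3,300 deductible portion, $4,100 − $3,300 = $800 is subject to coinsurance.
Owner's 30% share of $800 is $240.
So the owner owes $3,300 + $240 = $3,540.

$3,540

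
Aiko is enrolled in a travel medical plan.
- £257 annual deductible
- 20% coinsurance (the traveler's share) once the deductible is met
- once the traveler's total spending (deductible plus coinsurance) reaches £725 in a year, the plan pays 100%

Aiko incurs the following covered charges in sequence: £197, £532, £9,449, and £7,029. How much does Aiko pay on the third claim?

£373.60

#1 (£197): all of it applies to the deductible. Traveler owes £197 (running OOP £197).
#2 (£532): £60 finishes the deductible; £472 goes to coinsurance; 20% of £472 = £94.40. Cost to traveler: £154.40. OOP to date £351.40.
#3 (£9,449): deductible already satisfied, so traveler's share is 20% × £9,449 = £1,889.80. Adding that to £351.40 gives £2,241.20, past the £725 cap; traveler pays only £725 − £351.40 = £373.60.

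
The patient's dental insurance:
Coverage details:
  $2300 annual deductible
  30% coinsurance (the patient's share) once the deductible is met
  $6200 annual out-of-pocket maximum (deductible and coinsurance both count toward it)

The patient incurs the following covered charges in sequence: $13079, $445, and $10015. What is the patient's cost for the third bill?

$532.80

Bill 1, $13079: $2300 to deductible, leaving $10779; 30% of $10779 = $3233.70. Patient pays $5533.70; OOP now $5533.70.
Bill 2, $445: deductible already satisfied, so patient's share is 30% × $445 = $133.50. Cost to patient: $133.50. OOP to date $5667.20.
Bill 3, $10015: deductible met; 30% of $10015 = $3004.50. That would push OOP to $8671.70, over the $6200 cap, so patient pays $6200 − $5667.20 = $532.80.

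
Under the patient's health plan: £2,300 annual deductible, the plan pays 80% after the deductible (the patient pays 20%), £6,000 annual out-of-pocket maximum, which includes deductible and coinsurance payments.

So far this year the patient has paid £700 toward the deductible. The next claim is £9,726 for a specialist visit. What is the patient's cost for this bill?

Deductible still to meet: £2,300 − £700 = £1,600.
The remaining £8,126 (= £9,726 − £1,600) moves to coinsurance.
Patient's 20% share of £8,126 is £1,625.20.
So the patient owes £1,600 + £1,625.20 = £3,225.20 before any cap.
Cumulative spending £700 + £3,225.20 = £3,925.20 stays under the £6,000 maximum.

£3,225.20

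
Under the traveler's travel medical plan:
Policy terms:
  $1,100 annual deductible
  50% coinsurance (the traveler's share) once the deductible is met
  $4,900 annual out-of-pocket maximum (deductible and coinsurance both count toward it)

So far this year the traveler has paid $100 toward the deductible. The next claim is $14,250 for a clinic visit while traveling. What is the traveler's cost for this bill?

$4,800

Remaining deductible: $1,100 − $100 = $1,000.
After the $1,000 deductible portion, $14,250 − $1,000 = $13,250 is subject to coinsurance.
Coinsurance: $13,250 × 50% = $6,625.
Traveler responsibility before any cap: $1,000 + $6,625 = $7,625.
Adding $7,625 to the $100 already spent would give $7,725, which exceeds the $4,900 cap; the traveler pays just $4,900 − $100 = $4,800.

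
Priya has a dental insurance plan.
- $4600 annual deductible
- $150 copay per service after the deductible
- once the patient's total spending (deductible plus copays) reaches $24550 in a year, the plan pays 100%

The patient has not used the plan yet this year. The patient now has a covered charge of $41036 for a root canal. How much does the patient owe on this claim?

Deductible not yet touched, so the first $4600 of the bill goes to the deductible.
That leaves $41036 − $4600 = $36436 for the copay.
Copay on this service: $150.
So the patient owes $4600 + $150 = $4750 before any cap.
Total out-of-pocket so far would be $0 + $4750 = $4750, below the $24550 cap — no reduction.

$4750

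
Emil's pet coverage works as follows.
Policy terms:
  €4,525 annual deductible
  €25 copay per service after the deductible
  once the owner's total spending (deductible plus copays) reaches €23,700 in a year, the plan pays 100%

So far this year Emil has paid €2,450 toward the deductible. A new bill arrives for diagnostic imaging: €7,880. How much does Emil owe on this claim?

€2,100

€2,450 of the €4,525 deductible is already met, leaving €2,075.
After the €2,075 deductible portion, €7,880 − €2,075 = €5,805 is subject to the copay.
Copay on this service: €25.
Owner responsibility before any cap: €2,075 + €25 = €2,100.
Year-to-date out-of-pocket becomes €2,450 + €2,100 = €4,550, still under the €23,700 maximum, so no cap applies.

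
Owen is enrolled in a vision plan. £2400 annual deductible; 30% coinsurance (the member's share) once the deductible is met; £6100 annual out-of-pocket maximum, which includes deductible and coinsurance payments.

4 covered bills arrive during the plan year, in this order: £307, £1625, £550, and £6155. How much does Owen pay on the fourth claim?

£1846.50

Claim 1 (£307): fully absorbed by the deductible. Cost to member: £307. OOP to date £307.
Claim 2 (£1625): entire amount goes to the deductible. Member owes £1625 (running OOP £1932).
Claim 3 (£550): £468 finishes the deductible; £82 goes to coinsurance; 30% of £82 = £24.60. Member pays £492.60; OOP now £2424.60.
Claim 4 (£6155): deductible met; 30% of £6155 = £1846.50. Member pays £1846.50; OOP now £4271.10.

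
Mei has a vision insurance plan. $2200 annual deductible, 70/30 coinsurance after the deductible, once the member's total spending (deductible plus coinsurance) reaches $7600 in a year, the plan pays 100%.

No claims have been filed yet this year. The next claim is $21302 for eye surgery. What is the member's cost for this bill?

Nothing has been paid toward the $2200 deductible, so the first $2200 of this charge is applied there.
After the $2200 deductible portion, $21302 − $2200 = $19102 is subject to coinsurance.
Coinsurance: $19102 × 30% = $5730.60.
Member responsibility before any cap: $2200 + $5730.60 = $7930.60.
Adding $7930.60 to the $0 already spent would give $7930.60, which exceeds the $7600 cap; the member pays just $7600 − $0 = $7600.

$7600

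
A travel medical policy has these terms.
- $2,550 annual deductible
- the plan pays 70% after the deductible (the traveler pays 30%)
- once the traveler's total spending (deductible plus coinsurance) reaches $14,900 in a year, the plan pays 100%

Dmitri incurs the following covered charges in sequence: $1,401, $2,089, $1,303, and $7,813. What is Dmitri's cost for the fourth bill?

Bill 1, $1,401: fully absorbed by the deductible. Cost to traveler: $1,401. OOP to date $1,401.
Bill 2, $2,089: $1,149 to deductible, leaving $940; traveler's 30% is $282. Cost to traveler: $1,431. OOP to date $2,832.
Bill 3, $1,303: deductible met; 30% of $1,303 = $390.90. Traveler owes $390.90 (running OOP $3,222.90).
Bill 4, $7,813: deductible met; 30% of $7,813 = $2,343.90. Traveler owes $2,343.90 (running OOP $5,566.80).

$2,343.90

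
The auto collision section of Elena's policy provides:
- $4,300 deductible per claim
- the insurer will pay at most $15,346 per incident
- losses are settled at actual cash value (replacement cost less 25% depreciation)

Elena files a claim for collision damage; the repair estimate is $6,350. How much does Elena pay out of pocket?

$5,887.50

Depreciate 25%: the covered value is $6,350 × 0.75 = $4,762.50.
After the deductible, $4,762.50 − $4,300 = $462.50 remains.
$462.50 is within the $15,346 limit, so the insurer pays $462.50.
Out of pocket: $6,350 − $462.50 = $5,887.50.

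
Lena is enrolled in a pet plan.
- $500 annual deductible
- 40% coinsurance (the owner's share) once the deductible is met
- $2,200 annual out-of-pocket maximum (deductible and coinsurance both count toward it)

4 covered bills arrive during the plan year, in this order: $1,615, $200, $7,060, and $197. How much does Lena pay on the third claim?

Bill 1, $1,615: deductible takes $500, $1,115 remains; coinsurance $1,115 × 40% = $446. Owner pays $946; OOP now $946.
Bill 2, $200: 40% coinsurance on $200 = $80. Cost to owner: $80. OOP to date $1,026.
Bill 3, $7,060: deductible already satisfied, so owner's share is 40% × $7,060 = $2,824. That would push OOP to $3,850, over the $2,200 cap, so owner pays $2,200 − $1,026 = $1,174.

$1,174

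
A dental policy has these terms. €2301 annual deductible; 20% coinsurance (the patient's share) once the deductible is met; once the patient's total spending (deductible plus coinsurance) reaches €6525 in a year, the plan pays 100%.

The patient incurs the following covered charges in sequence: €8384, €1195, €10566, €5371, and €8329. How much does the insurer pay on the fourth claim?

Claim 1 — €8384: deductible takes €2301, €6083 remains; coinsurance €6083 × 20% = €1216.60. Cost to patient: €3517.60. OOP to date €3517.60. Insurer: €8384 − €3517.60 = €4866.40.
Claim 2 — €1195: deductible met; 20% of €1195 = €239. Patient owes €239 (running OOP €3756.60). Plan pays €1195 − €239 = €956.
Claim 3 — €10566: deductible already satisfied, so patient's share is 20% × €10566 = €2113.20. Cost to patient: €2113.20. OOP to date €5869.80. Insurer: €10566 − €2113.20 = €8452.80.
Claim 4 — €5371: 20% coinsurance on €5371 = €1074.20. That would push OOP to €6944, over the €6525 cap, so patient pays €6525 − €5869.80 = €655.20. Plan pays €5371 − €655.20 = €4715.80.

€4715.80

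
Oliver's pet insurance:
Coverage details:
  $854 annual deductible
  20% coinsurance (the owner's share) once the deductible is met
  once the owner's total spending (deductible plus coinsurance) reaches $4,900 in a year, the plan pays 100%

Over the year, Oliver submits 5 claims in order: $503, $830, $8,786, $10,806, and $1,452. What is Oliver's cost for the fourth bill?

Claim 1 ($503): fully absorbed by the deductible. Owner owes $503 (running OOP $503).
Claim 2 ($830): $351 to deductible, leaving $479; coinsurance $479 × 20% = $95.80. Owner pays $446.80; OOP now $949.80.
Claim 3 ($8,786): deductible already satisfied, so owner's share is 20% × $8,786 = $1,757.20. Owner pays $1,757.20; OOP now $2,707.
Claim 4 ($10,806): 20% coinsurance on $10,806 = $2,161.20. Owner pays $2,161.20; OOP now $4,868.20.

$2,161.20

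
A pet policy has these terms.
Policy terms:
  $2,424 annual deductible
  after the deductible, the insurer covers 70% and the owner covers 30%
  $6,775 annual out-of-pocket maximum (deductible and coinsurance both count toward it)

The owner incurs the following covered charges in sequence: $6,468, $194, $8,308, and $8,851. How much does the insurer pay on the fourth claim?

Claim 1 — $6,468: $2,424 to deductible, leaving $4,044; owner's 30% is $1,213.20. Cost to owner: $3,637.20. OOP to date $3,637.20. Insurer: $6,468 − $3,637.20 = $2,830.80.
Claim 2 — $194: deductible met; 30% of $194 = $58.20. Owner owes $58.20 (running OOP $3,695.40). Plan pays $194 − $58.20 = $135.80.
Claim 3 — $8,308: deductible already satisfied, so owner's share is 30% × $8,308 = $2,492.40. Owner owes $2,492.40 (running OOP $6,187.80). Insurer: $8,308 − $2,492.40 = $5,815.60.
Claim 4 — $8,851: deductible met; 30% of $8,851 = $2,655.30. Adding that to $6,187.80 gives $8,843.10, past the $6,775 cap; owner pays only $6,775 − $6,187.80 = $587.20. Plan pays $8,851 − $587.20 = $8,263.80.

$8,263.80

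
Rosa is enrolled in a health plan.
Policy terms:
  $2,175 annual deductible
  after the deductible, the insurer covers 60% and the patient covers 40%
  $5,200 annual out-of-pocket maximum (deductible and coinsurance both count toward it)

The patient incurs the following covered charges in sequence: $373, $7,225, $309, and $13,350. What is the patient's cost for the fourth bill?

#1 ($373): all of it applies to the deductible. Patient pays $373; OOP now $373.
#2 ($7,225): $1,802 finishes the deductible; $5,423 goes to coinsurance; patient's 40% is $2,169.20. Patient pays $3,971.20; OOP now $4,344.20.
#3 ($309): 40% coinsurance on $309 = $123.60. Cost to patient: $123.60. OOP to date $4,467.80.
#4 ($13,350): 40% coinsurance on $13,350 = $5,340. OOP would hit $9,807.80 > $5,200, so the cap limits the patient to $5,200 − $4,467.80 = $732.20.

$732.20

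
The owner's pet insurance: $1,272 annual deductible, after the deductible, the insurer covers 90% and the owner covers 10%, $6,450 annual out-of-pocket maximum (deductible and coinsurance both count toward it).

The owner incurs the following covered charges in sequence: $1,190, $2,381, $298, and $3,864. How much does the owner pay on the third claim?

$29.80

#1 ($1,190): entire amount goes to the deductible. Owner owes $1,190 (running OOP $1,190).
#2 ($2,381): deductible takes $82, $2,299 remains; owner's 10% is $229.90. Owner pays $311.90; OOP now $1,501.90.
#3 ($298): deductible already satisfied, so owner's share is 10% × $298 = $29.80. Cost to owner: $29.80. OOP to date $1,531.70.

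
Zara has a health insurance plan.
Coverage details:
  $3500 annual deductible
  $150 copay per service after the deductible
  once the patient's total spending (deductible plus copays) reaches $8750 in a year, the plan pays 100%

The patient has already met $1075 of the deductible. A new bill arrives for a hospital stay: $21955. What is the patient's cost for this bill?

$2575

$1075 of the $3500 deductible is already met, leaving $2425.
The remaining $19530 (= $21955 − $2425) moves to the copay.
Copay on this service: $150.
That puts the patient's cost at $2425 + $150 = $2575 before any cap.
Year-to-date out-of-pocket becomes $1075 + $2575 = $3650, still under the $8750 maximum, so no cap applies.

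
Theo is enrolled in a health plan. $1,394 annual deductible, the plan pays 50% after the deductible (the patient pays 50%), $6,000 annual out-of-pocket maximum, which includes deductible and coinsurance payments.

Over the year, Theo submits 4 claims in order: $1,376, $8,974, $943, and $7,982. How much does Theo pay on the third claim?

$128

#1 ($1,376): all of it applies to the deductible. Patient pays $1,376; OOP now $1,376.
#2 ($8,974): $18 finishes the deductible; $8,956 goes to coinsurance; coinsurance $8,956 × 50% = $4,478. Patient pays $4,496; OOP now $5,872.
#3 ($943): deductible met; 50% of $943 = $471.50. Adding that to $5,872 gives $6,343.50, past the $6,000 cap; patient pays only $6,000 − $5,872 = $128.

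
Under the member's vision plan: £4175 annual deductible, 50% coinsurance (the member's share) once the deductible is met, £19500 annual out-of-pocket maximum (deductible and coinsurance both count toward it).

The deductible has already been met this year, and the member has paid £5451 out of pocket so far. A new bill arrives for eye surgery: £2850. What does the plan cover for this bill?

£1425

With the deductible met, the entire £2850 is subject to coinsurance.
Member's 50% share of £2850 is £1425.
Cumulative spending £5451 + £1425 = £6876 stays under the £19500 maximum.
The plan picks up £2850 − £1425 = £1425.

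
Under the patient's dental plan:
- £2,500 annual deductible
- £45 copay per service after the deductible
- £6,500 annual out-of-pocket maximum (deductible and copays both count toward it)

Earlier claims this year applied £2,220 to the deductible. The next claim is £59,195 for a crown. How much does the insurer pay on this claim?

Remaining deductible: £2,500 − £2,220 = £280.
After the £280 deductible portion, £59,195 − £280 = £58,915 is subject to the copay.
Copay on this service: £45.
Patient responsibility before any cap: £280 + £45 = £325.
Cumulative spending £2,220 + £325 = £2,545 stays under the £6,500 maximum.
The insurer covers the remainder: £59,195 − £325 = £58,870.

£58,870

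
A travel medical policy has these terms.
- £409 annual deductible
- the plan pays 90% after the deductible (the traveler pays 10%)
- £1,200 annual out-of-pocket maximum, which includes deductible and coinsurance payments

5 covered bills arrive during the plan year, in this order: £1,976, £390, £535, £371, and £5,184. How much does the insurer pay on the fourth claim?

£333.90

Claim 1 — £1,976: £409 to deductible, leaving £1,567; traveler's 10% is £156.70. Traveler owes £565.70 (running OOP £565.70). Plan pays £1,976 − £565.70 = £1,410.30.
Claim 2 — £390: deductible already satisfied, so traveler's share is 10% × £390 = £39. Traveler owes £39 (running OOP £604.70). Insurer: £390 − £39 = £351.
Claim 3 — £535: 10% coinsurance on £535 = £53.50. Traveler owes £53.50 (running OOP £658.20). Plan pays £535 − £53.50 = £481.50.
Claim 4 — £371: deductible already satisfied, so traveler's share is 10% × £371 = £37.10. Traveler owes £37.10 (running OOP £695.30). Plan pays £371 − £37.10 = £333.90.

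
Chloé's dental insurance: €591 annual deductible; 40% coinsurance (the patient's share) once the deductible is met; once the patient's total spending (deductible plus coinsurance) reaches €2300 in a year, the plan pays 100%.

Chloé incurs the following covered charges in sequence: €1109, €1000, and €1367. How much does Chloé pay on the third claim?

€546.80

#1 (€1109): deductible takes €591, €518 remains; patient's 40% is €207.20. Patient owes €798.20 (running OOP €798.20).
#2 (€1000): deductible met; 40% of €1000 = €400. Cost to patient: €400. OOP to date €1198.20.
#3 (€1367): deductible already satisfied, so patient's share is 40% × €1367 = €546.80. Patient pays €546.80; OOP now €1745.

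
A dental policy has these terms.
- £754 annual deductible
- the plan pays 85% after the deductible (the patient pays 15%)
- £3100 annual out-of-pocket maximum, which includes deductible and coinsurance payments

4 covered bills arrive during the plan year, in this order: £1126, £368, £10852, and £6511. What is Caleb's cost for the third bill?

£1627.80

#1 (£1126): £754 to deductible, leaving £372; patient's 15% is £55.80. Patient pays £809.80; OOP now £809.80.
#2 (£368): 15% coinsurance on £368 = £55.20. Cost to patient: £55.20. OOP to date £865.
#3 (£10852): deductible already satisfied, so patient's share is 15% × £10852 = £1627.80. Patient pays £1627.80; OOP now £2492.80.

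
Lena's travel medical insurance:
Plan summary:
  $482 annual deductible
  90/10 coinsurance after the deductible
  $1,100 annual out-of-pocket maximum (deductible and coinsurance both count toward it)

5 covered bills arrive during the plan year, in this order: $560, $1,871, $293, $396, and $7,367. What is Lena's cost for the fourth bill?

#1 ($560): deductible takes $482, $78 remains; coinsurance $78 × 10% = $7.80. Traveler owes $489.80 (running OOP $489.80).
#2 ($1,871): deductible met; 10% of $1,871 = $187.10. Traveler owes $187.10 (running OOP $676.90).
#3 ($293): deductible already satisfied, so traveler's share is 10% × $293 = $29.30. Traveler pays $29.30; OOP now $706.20.
#4 ($396): 10% coinsurance on $396 = $39.60. Traveler owes $39.60 (running OOP $745.80).

$39.60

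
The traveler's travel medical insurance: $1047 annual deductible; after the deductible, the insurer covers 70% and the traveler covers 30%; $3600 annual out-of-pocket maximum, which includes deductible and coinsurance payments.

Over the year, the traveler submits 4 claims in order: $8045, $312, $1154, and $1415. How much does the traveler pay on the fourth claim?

#1 ($8045): $1047 finishes the deductible; $6998 goes to coinsurance; coinsurance $6998 × 30% = $2099.40. Traveler owes $3146.40 (running OOP $3146.40).
#2 ($312): deductible met; 30% of $312 = $93.60. Traveler pays $93.60; OOP now $3240.
#3 ($1154): deductible already satisfied, so traveler's share is 30% × $1154 = $346.20. Cost to traveler: $346.20. OOP to date $3586.20.
#4 ($1415): deductible already satisfied, so traveler's share is 30% × $1415 = $424.50. OOP would hit $4010.70 > $3600, so the cap limits the traveler to $3600 − $3586.20 = $13.80.

$13.80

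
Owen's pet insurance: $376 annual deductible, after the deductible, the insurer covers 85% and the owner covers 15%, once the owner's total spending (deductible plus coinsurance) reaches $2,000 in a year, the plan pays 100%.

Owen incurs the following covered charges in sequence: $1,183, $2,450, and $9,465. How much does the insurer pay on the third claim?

$8,329.55

Bill 1, $1,183: deductible takes $376, $807 remains; 15% of $807 = $121.05. Owner pays $497.05; OOP now $497.05. Insurer: $1,183 − $497.05 = $685.95.
Bill 2, $2,450: deductible already satisfied, so owner's share is 15% × $2,450 = $367.50. Cost to owner: $367.50. OOP to date $864.55. Insurer: $2,450 − $367.50 = $2,082.50.
Bill 3, $9,465: deductible already satisfied, so owner's share is 15% × $9,465 = $1,419.75. OOP would hit $2,284.30 > $2,000, so the cap limits the owner to $2,000 − $864.55 = $1,135.45. Plan pays $9,465 − $1,135.45 = $8,329.55.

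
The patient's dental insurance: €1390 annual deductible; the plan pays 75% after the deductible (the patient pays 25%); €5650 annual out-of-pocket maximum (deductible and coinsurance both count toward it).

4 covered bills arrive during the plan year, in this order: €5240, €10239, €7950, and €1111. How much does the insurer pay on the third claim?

Claim 1 — €5240: deductible takes €1390, €3850 remains; 25% of €3850 = €962.50. Cost to patient: €2352.50. OOP to date €2352.50. Insurer: €5240 − €2352.50 = €2887.50.
Claim 2 — €10239: deductible already satisfied, so patient's share is 25% × €10239 = €2559.75. Cost to patient: €2559.75. OOP to date €4912.25. Insurer: €10239 − €2559.75 = €7679.25.
Claim 3 — €7950: deductible already satisfied, so patient's share is 25% × €7950 = €1987.50. Adding that to €4912.25 gives €6899.75, past the €5650 cap; patient pays only €5650 − €4912.25 = €737.75. Plan pays €7950 − €737.75 = €7212.25.

€7212.25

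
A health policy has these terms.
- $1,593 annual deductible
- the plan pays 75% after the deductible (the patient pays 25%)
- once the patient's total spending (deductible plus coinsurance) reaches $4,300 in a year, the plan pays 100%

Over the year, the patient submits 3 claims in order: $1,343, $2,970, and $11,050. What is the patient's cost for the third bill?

Claim 1 — $1,343: fully absorbed by the deductible. Patient owes $1,343 (running OOP $1,343).
Claim 2 — $2,970: $250 finishes the deductible; $2,720 goes to coinsurance; patient's 25% is $680. Patient owes $930 (running OOP $2,273).
Claim 3 — $11,050: deductible met; 25% of $11,050 = $2,762.50. Adding that to $2,273 gives $5,035.50, past the $4,300 cap; patient pays only $4,300 − $2,273 = $2,027.

$2,027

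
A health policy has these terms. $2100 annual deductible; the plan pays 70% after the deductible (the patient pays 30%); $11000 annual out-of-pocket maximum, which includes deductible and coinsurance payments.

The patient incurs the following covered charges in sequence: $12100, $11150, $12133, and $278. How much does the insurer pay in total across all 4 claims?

Bill 1, $12100: $2100 finishes the deductible; $10000 goes to coinsurance; coinsurance $10000 × 30% = $3000. Cost to patient: $5100. OOP to date $5100. Plan pays $12100 − $5100 = $7000.
Bill 2, $11150: deductible met; 30% of $11150 = $3345. Cost to patient: $3345. OOP to date $8445. Plan pays $11150 − $3345 = $7805.
Bill 3, $12133: deductible met; 30% of $12133 = $3639.90. OOP would hit $12084.90 > $11000, so the cap limits the patient to $11000 − $8445 = $2555. Insurer: $12133 − $2555 = $9578.
Bill 4, $278: deductible already satisfied, so patient's share is 30% × $278 = $83.40. OOP would hit $11083.40 > $11000, so the cap limits the patient to $11000 − $11000 = $0. Plan pays $278 − $0 = $278.
Insurer total: $7000 + $7805 + $9578 + $278 = $24661.

$24661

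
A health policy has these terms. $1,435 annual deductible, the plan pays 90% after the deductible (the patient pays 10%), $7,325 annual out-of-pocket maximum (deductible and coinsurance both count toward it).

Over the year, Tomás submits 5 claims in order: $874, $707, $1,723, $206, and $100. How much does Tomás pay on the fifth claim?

$10

Claim 1 — $874: all of it applies to the deductible. Patient pays $874; OOP now $874.
Claim 2 — $707: $561 to deductible, leaving $146; coinsurance $146 × 10% = $14.60. Patient pays $575.60; OOP now $1,449.60.
Claim 3 — $1,723: deductible met; 10% of $1,723 = $172.30. Cost to patient: $172.30. OOP to date $1,621.90.
Claim 4 — $206: deductible met; 10% of $206 = $20.60. Patient owes $20.60 (running OOP $1,642.50).
Claim 5 — $100: deductible already satisfied, so patient's share is 10% × $100 = $10. Patient pays $10; OOP now $1,652.50.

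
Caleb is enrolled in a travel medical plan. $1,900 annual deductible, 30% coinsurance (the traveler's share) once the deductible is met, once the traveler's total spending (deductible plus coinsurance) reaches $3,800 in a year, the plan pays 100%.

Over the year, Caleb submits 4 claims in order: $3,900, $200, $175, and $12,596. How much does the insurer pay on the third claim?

$122.50

Claim 1 ($3,900): $1,900 finishes the deductible; $2,000 goes to coinsurance; coinsurance $2,000 × 30% = $600. Cost to traveler: $2,500. OOP to date $2,500. Plan pays $3,900 − $2,500 = $1,400.
Claim 2 ($200): deductible already satisfied, so traveler's share is 30% × $200 = $60. Traveler pays $60; OOP now $2,560. Plan pays $200 − $60 = $140.
Claim 3 ($175): deductible already satisfied, so traveler's share is 30% × $175 = $52.50. Traveler pays $52.50; OOP now $2,612.50. Insurer: $175 − $52.50 = $122.50.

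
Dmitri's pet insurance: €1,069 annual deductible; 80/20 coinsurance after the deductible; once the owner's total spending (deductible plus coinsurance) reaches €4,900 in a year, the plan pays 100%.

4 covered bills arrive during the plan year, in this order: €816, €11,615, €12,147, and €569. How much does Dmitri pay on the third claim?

Bill 1, €816: fully absorbed by the deductible. Owner pays €816; OOP now €816.
Bill 2, €11,615: €253 to deductible, leaving €11,362; 20% of €11,362 = €2,272.40. Owner pays €2,525.40; OOP now €3,341.40.
Bill 3, €12,147: 20% coinsurance on €12,147 = €2,429.40. That would push OOP to €5,770.80, over the €4,900 cap, so owner pays €4,900 − €3,341.40 = €1,558.60.

€1,558.60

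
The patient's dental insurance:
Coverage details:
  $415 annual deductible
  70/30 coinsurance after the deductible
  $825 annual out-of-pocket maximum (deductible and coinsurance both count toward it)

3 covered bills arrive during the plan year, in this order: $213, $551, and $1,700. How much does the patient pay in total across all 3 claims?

$825

Claim 1 ($213): fully absorbed by the deductible. Patient pays $213; OOP now $213.
Claim 2 ($551): $202 finishes the deductible; $349 goes to coinsurance; 30% of $349 = $104.70. Cost to patient: $306.70. OOP to date $519.70.
Claim 3 ($1,700): 30% coinsurance on $1,700 = $510. That would push OOP to $1,029.70, over the $825 cap, so patient pays $825 − $519.70 = $305.30.
Total paid by the patient: $213 + $306.70 + $305.30 = $825.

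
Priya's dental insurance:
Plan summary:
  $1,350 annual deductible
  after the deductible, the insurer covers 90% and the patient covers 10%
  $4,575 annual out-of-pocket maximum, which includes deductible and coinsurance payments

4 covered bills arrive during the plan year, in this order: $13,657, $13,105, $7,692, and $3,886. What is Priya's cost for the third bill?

Bill 1, $13,657: deductible takes $1,350, $12,307 remains; coinsurance $12,307 × 10% = $1,230.70. Cost to patient: $2,580.70. OOP to date $2,580.70.
Bill 2, $13,105: 10% coinsurance on $13,105 = $1,310.50. Patient pays $1,310.50; OOP now $3,891.20.
Bill 3, $7,692: deductible met; 10% of $7,692 = $769.20. That would push OOP to $4,660.40, over the $4,575 cap, so patient pays $4,575 − $3,891.20 = $683.80.

$683.80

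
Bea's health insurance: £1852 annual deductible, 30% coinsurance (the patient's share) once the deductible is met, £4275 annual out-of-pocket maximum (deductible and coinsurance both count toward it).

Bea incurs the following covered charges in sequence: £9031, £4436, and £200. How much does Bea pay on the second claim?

Bill 1, £9031: deductible takes £1852, £7179 remains; 30% of £7179 = £2153.70. Patient owes £4005.70 (running OOP £4005.70).
Bill 2, £4436: deductible met; 30% of £4436 = £1330.80. That would push OOP to £5336.50, over the £4275 cap, so patient pays £4275 − £4005.70 = £269.30.

£269.30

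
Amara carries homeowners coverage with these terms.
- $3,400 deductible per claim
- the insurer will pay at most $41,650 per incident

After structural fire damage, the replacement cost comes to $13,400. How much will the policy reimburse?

$10,000

After the deductible, $13,400 − $3,400 = $10,000 remains.
$10,000 ≤ $41,650, so the limit doesn't bind; insurer pays $10,000.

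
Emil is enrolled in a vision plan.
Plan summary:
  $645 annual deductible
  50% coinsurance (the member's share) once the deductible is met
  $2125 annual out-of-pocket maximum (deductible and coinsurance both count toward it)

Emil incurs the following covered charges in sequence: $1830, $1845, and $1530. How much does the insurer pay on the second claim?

Bill 1, $1830: $645 finishes the deductible; $1185 goes to coinsurance; 50% of $1185 = $592.50. Member owes $1237.50 (running OOP $1237.50). Plan pays $1830 − $1237.50 = $592.50.
Bill 2, $1845: deductible already satisfied, so member's share is 50% × $1845 = $922.50. Adding that to $1237.50 gives $2160, past the $2125 cap; member pays only $2125 − $1237.50 = $887.50. Insurer: $1845 − $887.50 = $957.50.

$957.50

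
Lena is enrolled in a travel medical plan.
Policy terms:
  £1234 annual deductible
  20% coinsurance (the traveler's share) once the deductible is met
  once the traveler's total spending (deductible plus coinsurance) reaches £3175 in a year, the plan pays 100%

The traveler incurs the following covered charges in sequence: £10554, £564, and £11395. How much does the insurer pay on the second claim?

Bill 1, £10554: deductible takes £1234, £9320 remains; 20% of £9320 = £1864. Cost to traveler: £3098. OOP to date £3098. Plan pays £10554 − £3098 = £7456.
Bill 2, £564: 20% coinsurance on £564 = £112.80. That would push OOP to £3210.80, over the £3175 cap, so traveler pays £3175 − £3098 = £77. Insurer: £564 − £77 = £487.

£487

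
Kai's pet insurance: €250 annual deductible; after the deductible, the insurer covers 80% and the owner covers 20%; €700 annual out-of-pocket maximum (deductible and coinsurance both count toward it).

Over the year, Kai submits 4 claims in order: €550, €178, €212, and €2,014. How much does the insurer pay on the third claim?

€169.60

Claim 1 (€550): €250 to deductible, leaving €300; 20% of €300 = €60. Cost to owner: €310. OOP to date €310. Plan pays €550 − €310 = €240.
Claim 2 (€178): 20% coinsurance on €178 = €35.60. Owner owes €35.60 (running OOP €345.60). Insurer: €178 − €35.60 = €142.40.
Claim 3 (€212): deductible already satisfied, so owner's share is 20% × €212 = €42.40. Owner pays €42.40; OOP now €388. Plan pays €212 − €42.40 = €169.60.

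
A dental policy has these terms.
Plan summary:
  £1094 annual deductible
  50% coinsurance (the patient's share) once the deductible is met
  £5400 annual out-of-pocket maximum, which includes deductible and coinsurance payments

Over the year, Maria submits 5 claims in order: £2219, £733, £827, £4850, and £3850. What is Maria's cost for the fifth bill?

£538.50

Claim 1 — £2219: deductible takes £1094, £1125 remains; coinsurance £1125 × 50% = £562.50. Cost to patient: £1656.50. OOP to date £1656.50.
Claim 2 — £733: deductible already satisfied, so patient's share is 50% × £733 = £366.50. Cost to patient: £366.50. OOP to date £2023.
Claim 3 — £827: 50% coinsurance on £827 = £413.50. Cost to patient: £413.50. OOP to date £2436.50.
Claim 4 — £4850: 50% coinsurance on £4850 = £2425. Patient owes £2425 (running OOP £4861.50).
Claim 5 — £3850: deductible met; 50% of £3850 = £1925. That would push OOP to £6786.50, over the £5400 cap, so patient pays £5400 − £4861.50 = £538.50.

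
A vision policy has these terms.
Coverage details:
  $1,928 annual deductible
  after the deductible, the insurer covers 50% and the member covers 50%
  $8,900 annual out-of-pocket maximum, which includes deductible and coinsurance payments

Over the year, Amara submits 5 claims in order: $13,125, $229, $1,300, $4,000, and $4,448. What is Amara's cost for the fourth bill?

$609

Claim 1 — $13,125: $1,928 finishes the deductible; $11,197 goes to coinsurance; member's 50% is $5,598.50. Member owes $7,526.50 (running OOP $7,526.50).
Claim 2 — $229: 50% coinsurance on $229 = $114.50. Cost to member: $114.50. OOP to date $7,641.
Claim 3 — $1,300: deductible already satisfied, so member's share is 50% × $1,300 = $650. Member pays $650; OOP now $8,291.
Claim 4 — $4,000: deductible met; 50% of $4,000 = $2,000. That would push OOP to $10,291, over the $8,900 cap, so member pays $8,900 − $8,291 = $609.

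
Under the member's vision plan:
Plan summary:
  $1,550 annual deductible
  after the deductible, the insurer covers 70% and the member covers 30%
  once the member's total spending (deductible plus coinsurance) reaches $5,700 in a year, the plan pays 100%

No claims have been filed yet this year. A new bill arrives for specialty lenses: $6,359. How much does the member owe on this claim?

$2,992.70

Deductible not yet touched, so the first $1,550 of the bill goes to the deductible.
The remaining $4,809 (= $6,359 − $1,550) moves to coinsurance.
Member's 30% share of $4,809 is $1,442.70.
That puts the member's cost at $1,550 + $1,442.70 = $2,992.70 before any cap.
Total out-of-pocket so far would be $0 + $2,992.70 = $2,992.70, below the $5,700 cap — no reduction.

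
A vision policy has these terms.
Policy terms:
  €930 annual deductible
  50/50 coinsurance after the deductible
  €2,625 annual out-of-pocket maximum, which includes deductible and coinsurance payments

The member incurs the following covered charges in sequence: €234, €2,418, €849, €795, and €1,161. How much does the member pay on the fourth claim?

Bill 1, €234: fully absorbed by the deductible. Member pays €234; OOP now €234.
Bill 2, €2,418: €696 to deductible, leaving €1,722; 50% of €1,722 = €861. Member owes €1,557 (running OOP €1,791).
Bill 3, €849: deductible met; 50% of €849 = €424.50. Member owes €424.50 (running OOP €2,215.50).
Bill 4, €795: deductible already satisfied, so member's share is 50% × €795 = €397.50. Cost to member: €397.50. OOP to date €2,613.

€397.50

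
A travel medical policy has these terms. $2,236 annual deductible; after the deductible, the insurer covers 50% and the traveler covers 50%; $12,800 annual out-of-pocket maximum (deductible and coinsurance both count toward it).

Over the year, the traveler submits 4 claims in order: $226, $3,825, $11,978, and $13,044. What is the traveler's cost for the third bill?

$5,989

Claim 1 ($226): fully absorbed by the deductible. Cost to traveler: $226. OOP to date $226.
Claim 2 ($3,825): $2,010 finishes the deductible; $1,815 goes to coinsurance; coinsurance $1,815 × 50% = $907.50. Cost to traveler: $2,917.50. OOP to date $3,143.50.
Claim 3 ($11,978): deductible met; 50% of $11,978 = $5,989. Traveler pays $5,989; OOP now $9,132.50.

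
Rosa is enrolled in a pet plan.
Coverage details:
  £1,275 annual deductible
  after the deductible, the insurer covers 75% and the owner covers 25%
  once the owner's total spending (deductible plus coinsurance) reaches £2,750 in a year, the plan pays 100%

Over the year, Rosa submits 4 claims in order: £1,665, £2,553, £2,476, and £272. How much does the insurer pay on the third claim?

Claim 1 — £1,665: £1,275 finishes the deductible; £390 goes to coinsurance; 25% of £390 = £97.50. Owner pays £1,372.50; OOP now £1,372.50. Plan pays £1,665 − £1,372.50 = £292.50.
Claim 2 — £2,553: 25% coinsurance on £2,553 = £638.25. Owner pays £638.25; OOP now £2,010.75. Insurer: £2,553 − £638.25 = £1,914.75.
Claim 3 — £2,476: deductible met; 25% of £2,476 = £619. Owner owes £619 (running OOP £2,629.75). Plan pays £2,476 − £619 = £1,857.

£1,857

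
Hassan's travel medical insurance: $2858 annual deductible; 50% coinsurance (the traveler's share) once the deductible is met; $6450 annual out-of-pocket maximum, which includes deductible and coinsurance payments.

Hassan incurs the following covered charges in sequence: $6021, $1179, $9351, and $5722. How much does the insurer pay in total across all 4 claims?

$15823

Claim 1 ($6021): $2858 finishes the deductible; $3163 goes to coinsurance; coinsurance $3163 × 50% = $1581.50. Cost to traveler: $4439.50. OOP to date $4439.50. Insurer: $6021 − $4439.50 = $1581.50.
Claim 2 ($1179): deductible already satisfied, so traveler's share is 50% × $1179 = $589.50. Traveler pays $589.50; OOP now $5029. Plan pays $1179 − $589.50 = $589.50.
Claim 3 ($9351): deductible met; 50% of $9351 = $4675.50. OOP would hit $9704.50 > $6450, so the cap limits the traveler to $6450 − $5029 = $1421. Plan pays $9351 − $1421 = $7930.
Claim 4 ($5722): deductible met; 50% of $5722 = $2861. That would push OOP to $9311, over the $6450 cap, so traveler pays $6450 − $6450 = $0. Plan pays $5722 − $0 = $5722.
Insurer total: $1581.50 + $589.50 + $7930 + $5722 = $15823.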